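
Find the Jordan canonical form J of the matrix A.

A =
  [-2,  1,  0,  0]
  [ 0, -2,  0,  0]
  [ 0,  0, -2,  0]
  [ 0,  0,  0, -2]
J_2(-2) ⊕ J_1(-2) ⊕ J_1(-2)

The characteristic polynomial is
  det(x·I − A) = x^4 + 8*x^3 + 24*x^2 + 32*x + 16 = (x + 2)^4

Eigenvalues and multiplicities (the geometric multiplicity of λ is n − rank(A − λI), which equals the number of Jordan blocks for λ):
  λ = -2: algebraic multiplicity = 4, geometric multiplicity = 3

Determining the block sizes for each eigenvalue:
  λ = -2: 3 blocks summing to 4 forces exactly one block of size 2 and the rest size 1 → block sizes [2, 1, 1]

Assembling the blocks gives a Jordan form
J =
  [-2,  1,  0,  0]
  [ 0, -2,  0,  0]
  [ 0,  0, -2,  0]
  [ 0,  0,  0, -2]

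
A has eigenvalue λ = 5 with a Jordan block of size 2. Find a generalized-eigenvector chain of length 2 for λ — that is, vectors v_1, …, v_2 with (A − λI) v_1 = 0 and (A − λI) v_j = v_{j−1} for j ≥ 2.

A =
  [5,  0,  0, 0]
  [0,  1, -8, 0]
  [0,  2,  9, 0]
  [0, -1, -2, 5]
A Jordan chain for λ = 5 of length 2:
v_1 = (0, -4, 2, -1)ᵀ
v_2 = (0, 1, 0, 0)ᵀ

Let N = A − (5)·I. We want v_2 with N^2 v_2 = 0 but N^1 v_2 ≠ 0; then v_{j-1} := N · v_j for j = 2, …, 2.

Pick v_2 = (0, 1, 0, 0)ᵀ.
Then v_1 = N · v_2 = (0, -4, 2, -1)ᵀ.

Sanity check: (A − (5)·I) v_1 = (0, 0, 0, 0)ᵀ = 0. ✓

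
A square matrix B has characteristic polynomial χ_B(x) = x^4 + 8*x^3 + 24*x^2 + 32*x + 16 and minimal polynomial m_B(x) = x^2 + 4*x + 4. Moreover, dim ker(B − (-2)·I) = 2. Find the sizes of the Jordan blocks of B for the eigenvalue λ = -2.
Block sizes for λ = -2: [2, 2]

Step 1 — from the characteristic polynomial, algebraic multiplicity of λ = -2 is 4. From dim ker(B − (-2)·I) = 2, there are exactly 2 Jordan blocks for λ = -2.
Step 2 — from the minimal polynomial, the factor (x + 2)^2 tells us the largest block for λ = -2 has size 2.
Step 3 — with total size 4, 2 blocks, and largest block 2, the block sizes (in nonincreasing order) are [2, 2].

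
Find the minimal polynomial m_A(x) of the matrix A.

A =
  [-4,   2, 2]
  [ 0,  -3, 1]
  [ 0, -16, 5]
x^3 + 2*x^2 - 7*x + 4

The characteristic polynomial is χ_A(x) = (x - 1)^2*(x + 4), so the eigenvalues are known. The minimal polynomial is
  m_A(x) = Π_λ (x − λ)^{k_λ}
where k_λ is the size of the *largest* Jordan block for λ (equivalently, the smallest k with (A − λI)^k v = 0 for every generalised eigenvector v of λ).

  λ = -4: largest Jordan block has size 1, contributing (x + 4)
  λ = 1: largest Jordan block has size 2, contributing (x − 1)^2

So m_A(x) = (x - 1)^2*(x + 4) = x^3 + 2*x^2 - 7*x + 4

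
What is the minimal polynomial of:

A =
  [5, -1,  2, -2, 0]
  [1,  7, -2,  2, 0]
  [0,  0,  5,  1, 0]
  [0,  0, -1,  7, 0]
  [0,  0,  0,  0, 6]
x^2 - 12*x + 36

The characteristic polynomial is χ_A(x) = (x - 6)^5, so the eigenvalues are known. The minimal polynomial is
  m_A(x) = Π_λ (x − λ)^{k_λ}
where k_λ is the size of the *largest* Jordan block for λ (equivalently, the smallest k with (A − λI)^k v = 0 for every generalised eigenvector v of λ).

  λ = 6: largest Jordan block has size 2, contributing (x − 6)^2

So m_A(x) = (x - 6)^2 = x^2 - 12*x + 36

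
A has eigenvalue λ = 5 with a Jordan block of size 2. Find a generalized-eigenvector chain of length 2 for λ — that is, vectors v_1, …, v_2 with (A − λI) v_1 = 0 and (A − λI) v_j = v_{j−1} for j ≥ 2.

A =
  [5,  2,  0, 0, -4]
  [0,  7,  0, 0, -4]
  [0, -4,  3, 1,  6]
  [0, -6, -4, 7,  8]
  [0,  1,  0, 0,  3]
A Jordan chain for λ = 5 of length 2:
v_1 = (2, 2, -4, -6, 1)ᵀ
v_2 = (0, 1, 0, 0, 0)ᵀ

Let N = A − (5)·I. We want v_2 with N^2 v_2 = 0 but N^1 v_2 ≠ 0; then v_{j-1} := N · v_j for j = 2, …, 2.

Pick v_2 = (0, 1, 0, 0, 0)ᵀ.
Then v_1 = N · v_2 = (2, 2, -4, -6, 1)ᵀ.

Sanity check: (A − (5)·I) v_1 = (0, 0, 0, 0, 0)ᵀ = 0. ✓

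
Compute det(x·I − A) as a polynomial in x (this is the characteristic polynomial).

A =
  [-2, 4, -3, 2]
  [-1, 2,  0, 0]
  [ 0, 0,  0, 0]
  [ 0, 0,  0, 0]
x^4

Expanding det(x·I − A) (e.g. by cofactor expansion or by noting that A is similar to its Jordan form J, which has the same characteristic polynomial as A) gives
  χ_A(x) = x^4
which factors as x^4. The eigenvalues (with algebraic multiplicities) are λ = 0 with multiplicity 4.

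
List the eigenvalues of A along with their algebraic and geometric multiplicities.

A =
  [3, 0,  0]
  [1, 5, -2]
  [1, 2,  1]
λ = 3: alg = 3, geom = 2

Step 1 — factor the characteristic polynomial to read off the algebraic multiplicities:
  χ_A(x) = (x - 3)^3

Step 2 — compute geometric multiplicities via the rank-nullity identity g(λ) = n − rank(A − λI):
  rank(A − (3)·I) = 1, so dim ker(A − (3)·I) = n − 1 = 2

Summary:
  λ = 3: algebraic multiplicity = 3, geometric multiplicity = 2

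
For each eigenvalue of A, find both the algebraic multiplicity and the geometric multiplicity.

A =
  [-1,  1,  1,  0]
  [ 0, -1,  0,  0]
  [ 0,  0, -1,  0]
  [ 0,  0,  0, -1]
λ = -1: alg = 4, geom = 3

Step 1 — factor the characteristic polynomial to read off the algebraic multiplicities:
  χ_A(x) = (x + 1)^4

Step 2 — compute geometric multiplicities via the rank-nullity identity g(λ) = n − rank(A − λI):
  rank(A − (-1)·I) = 1, so dim ker(A − (-1)·I) = n − 1 = 3

Summary:
  λ = -1: algebraic multiplicity = 4, geometric multiplicity = 3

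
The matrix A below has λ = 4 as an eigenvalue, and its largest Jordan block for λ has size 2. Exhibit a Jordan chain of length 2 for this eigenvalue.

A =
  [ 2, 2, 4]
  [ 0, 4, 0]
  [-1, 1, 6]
A Jordan chain for λ = 4 of length 2:
v_1 = (-2, 0, -1)ᵀ
v_2 = (1, 0, 0)ᵀ

Let N = A − (4)·I. We want v_2 with N^2 v_2 = 0 but N^1 v_2 ≠ 0; then v_{j-1} := N · v_j for j = 2, …, 2.

Pick v_2 = (1, 0, 0)ᵀ.
Then v_1 = N · v_2 = (-2, 0, -1)ᵀ.

Sanity check: (A − (4)·I) v_1 = (0, 0, 0)ᵀ = 0. ✓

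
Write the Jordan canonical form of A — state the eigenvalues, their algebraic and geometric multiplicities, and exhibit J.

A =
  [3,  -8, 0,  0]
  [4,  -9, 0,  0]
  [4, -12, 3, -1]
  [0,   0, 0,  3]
J_1(-5) ⊕ J_1(-1) ⊕ J_2(3)

The characteristic polynomial is
  det(x·I − A) = x^4 - 22*x^2 + 24*x + 45 = (x - 3)^2*(x + 1)*(x + 5)

Eigenvalues and multiplicities (the geometric multiplicity of λ is n − rank(A − λI), which equals the number of Jordan blocks for λ):
  λ = -5: algebraic multiplicity = 1, geometric multiplicity = 1
  λ = -1: algebraic multiplicity = 1, geometric multiplicity = 1
  λ = 3: algebraic multiplicity = 2, geometric multiplicity = 1

Determining the block sizes for each eigenvalue:
  λ = -5: one block (gm = 1), so the single block has size am = 1 → block sizes [1]
  λ = -1: one block (gm = 1), so the single block has size am = 1 → block sizes [1]
  λ = 3: one block (gm = 1), so the single block has size am = 2 → block sizes [2]

Assembling the blocks gives a Jordan form
J =
  [-5,  0, 0, 0]
  [ 0, -1, 0, 0]
  [ 0,  0, 3, 1]
  [ 0,  0, 0, 3]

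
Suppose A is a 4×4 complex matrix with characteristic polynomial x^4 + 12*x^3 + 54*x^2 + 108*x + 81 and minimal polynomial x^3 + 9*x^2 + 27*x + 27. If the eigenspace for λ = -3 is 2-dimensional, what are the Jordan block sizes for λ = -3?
Block sizes for λ = -3: [3, 1]

Step 1 — from the characteristic polynomial, algebraic multiplicity of λ = -3 is 4. From dim ker(A − (-3)·I) = 2, there are exactly 2 Jordan blocks for λ = -3.
Step 2 — from the minimal polynomial, the factor (x + 3)^3 tells us the largest block for λ = -3 has size 3.
Step 3 — with total size 4, 2 blocks, and largest block 3, the block sizes (in nonincreasing order) are [3, 1].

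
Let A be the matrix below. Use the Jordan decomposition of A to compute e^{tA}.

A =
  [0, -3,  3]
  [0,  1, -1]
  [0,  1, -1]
e^{tA} =
  [1, -3*t, 3*t]
  [0, t + 1, -t]
  [0, t, 1 - t]

Strategy: write A = P · J · P⁻¹ where J is a Jordan canonical form, so e^{tA} = P · e^{tJ} · P⁻¹, and e^{tJ} can be computed block-by-block.

A has Jordan form
J =
  [0, 1, 0]
  [0, 0, 0]
  [0, 0, 0]
(up to reordering of blocks).

Per-block formulas:
  For a 1×1 block at λ = 0: exp(t · [0]) = [e^(0t)].
  For a 2×2 Jordan block J_2(0): exp(t · J_2(0)) = e^(0t)·(I + t·N), where N is the 2×2 nilpotent shift.

After assembling e^{tJ} and conjugating by P, we get:

e^{tA} =
  [1, -3*t, 3*t]
  [0, t + 1, -t]
  [0, t, 1 - t]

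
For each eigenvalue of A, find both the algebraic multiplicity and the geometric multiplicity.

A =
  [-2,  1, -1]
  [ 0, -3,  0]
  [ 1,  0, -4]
λ = -3: alg = 3, geom = 1

Step 1 — factor the characteristic polynomial to read off the algebraic multiplicities:
  χ_A(x) = (x + 3)^3

Step 2 — compute geometric multiplicities via the rank-nullity identity g(λ) = n − rank(A − λI):
  rank(A − (-3)·I) = 2, so dim ker(A − (-3)·I) = n − 2 = 1

Summary:
  λ = -3: algebraic multiplicity = 3, geometric multiplicity = 1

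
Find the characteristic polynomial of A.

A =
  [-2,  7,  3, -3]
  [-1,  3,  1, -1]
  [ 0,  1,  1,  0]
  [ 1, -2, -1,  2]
x^4 - 4*x^3 + 6*x^2 - 4*x + 1

Expanding det(x·I − A) (e.g. by cofactor expansion or by noting that A is similar to its Jordan form J, which has the same characteristic polynomial as A) gives
  χ_A(x) = x^4 - 4*x^3 + 6*x^2 - 4*x + 1
which factors as (x - 1)^4. The eigenvalues (with algebraic multiplicities) are λ = 1 with multiplicity 4.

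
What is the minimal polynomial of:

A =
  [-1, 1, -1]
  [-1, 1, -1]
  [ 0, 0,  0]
x^2

The characteristic polynomial is χ_A(x) = x^3, so the eigenvalues are known. The minimal polynomial is
  m_A(x) = Π_λ (x − λ)^{k_λ}
where k_λ is the size of the *largest* Jordan block for λ (equivalently, the smallest k with (A − λI)^k v = 0 for every generalised eigenvector v of λ).

  λ = 0: largest Jordan block has size 2, contributing (x − 0)^2

So m_A(x) = x^2 = x^2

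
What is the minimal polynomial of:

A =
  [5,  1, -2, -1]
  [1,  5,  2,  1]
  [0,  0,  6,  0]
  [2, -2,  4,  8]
x^2 - 12*x + 36

The characteristic polynomial is χ_A(x) = (x - 6)^4, so the eigenvalues are known. The minimal polynomial is
  m_A(x) = Π_λ (x − λ)^{k_λ}
where k_λ is the size of the *largest* Jordan block for λ (equivalently, the smallest k with (A − λI)^k v = 0 for every generalised eigenvector v of λ).

  λ = 6: largest Jordan block has size 2, contributing (x − 6)^2

So m_A(x) = (x - 6)^2 = x^2 - 12*x + 36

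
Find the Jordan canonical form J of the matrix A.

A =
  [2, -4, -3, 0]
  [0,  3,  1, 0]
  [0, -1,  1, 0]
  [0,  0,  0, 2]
J_3(2) ⊕ J_1(2)

The characteristic polynomial is
  det(x·I − A) = x^4 - 8*x^3 + 24*x^2 - 32*x + 16 = (x - 2)^4

Eigenvalues and multiplicities (the geometric multiplicity of λ is n − rank(A − λI), which equals the number of Jordan blocks for λ):
  λ = 2: algebraic multiplicity = 4, geometric multiplicity = 2

Determining the block sizes for each eigenvalue:
  λ = 2: with am = 4 and gm = 2, the partition is not yet determined (e.g. several partitions of 4 into 2 parts exist). Let N = A − (2)·I. Computing rank(N^1) = 2, rank(N^2) = 1, rank(N^3) = 0; the number of blocks of size ≥ j is rank(N^{j−1}) − rank(N^j), giving [2, 1, 1]. So we have 1 block(s) of size 3, 1 block(s) of size 1 → block sizes [3, 1]

Assembling the blocks gives a Jordan form
J =
  [2, 1, 0, 0]
  [0, 2, 1, 0]
  [0, 0, 2, 0]
  [0, 0, 0, 2]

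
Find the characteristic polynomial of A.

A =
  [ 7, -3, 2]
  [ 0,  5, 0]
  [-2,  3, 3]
x^3 - 15*x^2 + 75*x - 125

Expanding det(x·I − A) (e.g. by cofactor expansion or by noting that A is similar to its Jordan form J, which has the same characteristic polynomial as A) gives
  χ_A(x) = x^3 - 15*x^2 + 75*x - 125
which factors as (x - 5)^3. The eigenvalues (with algebraic multiplicities) are λ = 5 with multiplicity 3.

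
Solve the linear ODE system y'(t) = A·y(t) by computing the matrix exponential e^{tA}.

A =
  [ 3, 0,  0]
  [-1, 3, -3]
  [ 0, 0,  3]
e^{tA} =
  [exp(3*t), 0, 0]
  [-t*exp(3*t), exp(3*t), -3*t*exp(3*t)]
  [0, 0, exp(3*t)]

Strategy: write A = P · J · P⁻¹ where J is a Jordan canonical form, so e^{tA} = P · e^{tJ} · P⁻¹, and e^{tJ} can be computed block-by-block.

A has Jordan form
J =
  [3, 1, 0]
  [0, 3, 0]
  [0, 0, 3]
(up to reordering of blocks).

Per-block formulas:
  For a 1×1 block at λ = 3: exp(t · [3]) = [e^(3t)].
  For a 2×2 Jordan block J_2(3): exp(t · J_2(3)) = e^(3t)·(I + t·N), where N is the 2×2 nilpotent shift.

After assembling e^{tJ} and conjugating by P, we get:

e^{tA} =
  [exp(3*t), 0, 0]
  [-t*exp(3*t), exp(3*t), -3*t*exp(3*t)]
  [0, 0, exp(3*t)]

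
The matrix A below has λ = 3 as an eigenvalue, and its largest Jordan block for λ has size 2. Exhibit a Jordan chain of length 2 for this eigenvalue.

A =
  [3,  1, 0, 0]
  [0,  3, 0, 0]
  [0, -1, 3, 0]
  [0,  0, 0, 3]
A Jordan chain for λ = 3 of length 2:
v_1 = (1, 0, -1, 0)ᵀ
v_2 = (0, 1, 0, 0)ᵀ

Let N = A − (3)·I. We want v_2 with N^2 v_2 = 0 but N^1 v_2 ≠ 0; then v_{j-1} := N · v_j for j = 2, …, 2.

Pick v_2 = (0, 1, 0, 0)ᵀ.
Then v_1 = N · v_2 = (1, 0, -1, 0)ᵀ.

Sanity check: (A − (3)·I) v_1 = (0, 0, 0, 0)ᵀ = 0. ✓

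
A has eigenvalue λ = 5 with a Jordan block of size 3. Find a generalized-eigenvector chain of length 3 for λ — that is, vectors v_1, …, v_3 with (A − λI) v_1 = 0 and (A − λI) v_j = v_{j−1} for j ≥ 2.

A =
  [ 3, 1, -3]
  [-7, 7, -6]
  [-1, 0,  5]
A Jordan chain for λ = 5 of length 3:
v_1 = (0, 6, 2)ᵀ
v_2 = (-2, -7, -1)ᵀ
v_3 = (1, 0, 0)ᵀ

Let N = A − (5)·I. We want v_3 with N^3 v_3 = 0 but N^2 v_3 ≠ 0; then v_{j-1} := N · v_j for j = 3, …, 2.

Pick v_3 = (1, 0, 0)ᵀ.
Then v_2 = N · v_3 = (-2, -7, -1)ᵀ.
Then v_1 = N · v_2 = (0, 6, 2)ᵀ.

Sanity check: (A − (5)·I) v_1 = (0, 0, 0)ᵀ = 0. ✓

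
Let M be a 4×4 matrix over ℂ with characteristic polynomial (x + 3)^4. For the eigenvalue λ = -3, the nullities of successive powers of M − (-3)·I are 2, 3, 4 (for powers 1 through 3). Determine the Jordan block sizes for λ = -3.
Block sizes for λ = -3: [3, 1]

From the dimensions of kernels of powers, the number of Jordan blocks of size at least j is d_j − d_{j−1} where d_j = dim ker(N^j) (with d_0 = 0). Computing the differences gives [2, 1, 1].
The number of blocks of size exactly k is (#blocks of size ≥ k) − (#blocks of size ≥ k + 1), so the partition is: 1 block(s) of size 1, 1 block(s) of size 3.
In nonincreasing order the block sizes are [3, 1].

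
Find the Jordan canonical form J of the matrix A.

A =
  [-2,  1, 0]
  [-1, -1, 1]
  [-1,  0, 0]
J_3(-1)

The characteristic polynomial is
  det(x·I − A) = x^3 + 3*x^2 + 3*x + 1 = (x + 1)^3

Eigenvalues and multiplicities (the geometric multiplicity of λ is n − rank(A − λI), which equals the number of Jordan blocks for λ):
  λ = -1: algebraic multiplicity = 3, geometric multiplicity = 1

Determining the block sizes for each eigenvalue:
  λ = -1: one block (gm = 1), so the single block has size am = 3 → block sizes [3]

Assembling the blocks gives a Jordan form
J =
  [-1,  1,  0]
  [ 0, -1,  1]
  [ 0,  0, -1]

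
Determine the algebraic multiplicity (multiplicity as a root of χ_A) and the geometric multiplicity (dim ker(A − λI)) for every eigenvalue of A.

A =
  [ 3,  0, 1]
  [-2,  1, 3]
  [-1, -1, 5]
λ = 3: alg = 3, geom = 1

Step 1 — factor the characteristic polynomial to read off the algebraic multiplicities:
  χ_A(x) = (x - 3)^3

Step 2 — compute geometric multiplicities via the rank-nullity identity g(λ) = n − rank(A − λI):
  rank(A − (3)·I) = 2, so dim ker(A − (3)·I) = n − 2 = 1

Summary:
  λ = 3: algebraic multiplicity = 3, geometric multiplicity = 1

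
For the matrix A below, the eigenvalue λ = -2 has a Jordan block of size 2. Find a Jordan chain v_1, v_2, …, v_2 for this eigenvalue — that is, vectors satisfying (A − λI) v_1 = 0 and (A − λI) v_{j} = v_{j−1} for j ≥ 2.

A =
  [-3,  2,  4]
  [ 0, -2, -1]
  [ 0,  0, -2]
A Jordan chain for λ = -2 of length 2:
v_1 = (-2, -1, 0)ᵀ
v_2 = (6, 0, 1)ᵀ

Let N = A − (-2)·I. We want v_2 with N^2 v_2 = 0 but N^1 v_2 ≠ 0; then v_{j-1} := N · v_j for j = 2, …, 2.

Pick v_2 = (6, 0, 1)ᵀ.
Then v_1 = N · v_2 = (-2, -1, 0)ᵀ.

Sanity check: (A − (-2)·I) v_1 = (0, 0, 0)ᵀ = 0. ✓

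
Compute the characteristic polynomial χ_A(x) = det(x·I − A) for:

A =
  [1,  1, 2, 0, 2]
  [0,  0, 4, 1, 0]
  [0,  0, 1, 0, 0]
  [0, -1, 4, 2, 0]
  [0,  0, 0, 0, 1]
x^5 - 5*x^4 + 10*x^3 - 10*x^2 + 5*x - 1

Expanding det(x·I − A) (e.g. by cofactor expansion or by noting that A is similar to its Jordan form J, which has the same characteristic polynomial as A) gives
  χ_A(x) = x^5 - 5*x^4 + 10*x^3 - 10*x^2 + 5*x - 1
which factors as (x - 1)^5. The eigenvalues (with algebraic multiplicities) are λ = 1 with multiplicity 5.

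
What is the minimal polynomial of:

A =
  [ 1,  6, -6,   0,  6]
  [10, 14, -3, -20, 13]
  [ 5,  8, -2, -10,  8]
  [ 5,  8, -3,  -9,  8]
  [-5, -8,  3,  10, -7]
x^3 + 5*x^2 + 2*x - 8

The characteristic polynomial is χ_A(x) = (x - 1)^3*(x + 2)*(x + 4), so the eigenvalues are known. The minimal polynomial is
  m_A(x) = Π_λ (x − λ)^{k_λ}
where k_λ is the size of the *largest* Jordan block for λ (equivalently, the smallest k with (A − λI)^k v = 0 for every generalised eigenvector v of λ).

  λ = -4: largest Jordan block has size 1, contributing (x + 4)
  λ = -2: largest Jordan block has size 1, contributing (x + 2)
  λ = 1: largest Jordan block has size 1, contributing (x − 1)

So m_A(x) = (x - 1)*(x + 2)*(x + 4) = x^3 + 5*x^2 + 2*x - 8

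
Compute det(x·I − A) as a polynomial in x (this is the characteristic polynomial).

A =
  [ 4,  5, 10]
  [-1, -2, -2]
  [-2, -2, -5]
x^3 + 3*x^2 + 3*x + 1

Expanding det(x·I − A) (e.g. by cofactor expansion or by noting that A is similar to its Jordan form J, which has the same characteristic polynomial as A) gives
  χ_A(x) = x^3 + 3*x^2 + 3*x + 1
which factors as (x + 1)^3. The eigenvalues (with algebraic multiplicities) are λ = -1 with multiplicity 3.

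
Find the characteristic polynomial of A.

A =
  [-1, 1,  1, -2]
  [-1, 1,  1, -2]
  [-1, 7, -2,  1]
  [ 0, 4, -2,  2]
x^4

Expanding det(x·I − A) (e.g. by cofactor expansion or by noting that A is similar to its Jordan form J, which has the same characteristic polynomial as A) gives
  χ_A(x) = x^4
which factors as x^4. The eigenvalues (with algebraic multiplicities) are λ = 0 with multiplicity 4.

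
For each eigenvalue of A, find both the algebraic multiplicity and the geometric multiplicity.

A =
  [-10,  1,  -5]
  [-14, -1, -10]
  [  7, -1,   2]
λ = -3: alg = 3, geom = 2

Step 1 — factor the characteristic polynomial to read off the algebraic multiplicities:
  χ_A(x) = (x + 3)^3

Step 2 — compute geometric multiplicities via the rank-nullity identity g(λ) = n − rank(A − λI):
  rank(A − (-3)·I) = 1, so dim ker(A − (-3)·I) = n − 1 = 2

Summary:
  λ = -3: algebraic multiplicity = 3, geometric multiplicity = 2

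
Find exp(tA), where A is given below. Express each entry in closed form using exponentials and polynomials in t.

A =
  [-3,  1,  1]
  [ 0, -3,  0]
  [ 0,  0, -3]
e^{tA} =
  [exp(-3*t), t*exp(-3*t), t*exp(-3*t)]
  [0, exp(-3*t), 0]
  [0, 0, exp(-3*t)]

Strategy: write A = P · J · P⁻¹ where J is a Jordan canonical form, so e^{tA} = P · e^{tJ} · P⁻¹, and e^{tJ} can be computed block-by-block.

A has Jordan form
J =
  [-3,  1,  0]
  [ 0, -3,  0]
  [ 0,  0, -3]
(up to reordering of blocks).

Per-block formulas:
  For a 2×2 Jordan block J_2(-3): exp(t · J_2(-3)) = e^(-3t)·(I + t·N), where N is the 2×2 nilpotent shift.
  For a 1×1 block at λ = -3: exp(t · [-3]) = [e^(-3t)].

After assembling e^{tJ} and conjugating by P, we get:

e^{tA} =
  [exp(-3*t), t*exp(-3*t), t*exp(-3*t)]
  [0, exp(-3*t), 0]
  [0, 0, exp(-3*t)]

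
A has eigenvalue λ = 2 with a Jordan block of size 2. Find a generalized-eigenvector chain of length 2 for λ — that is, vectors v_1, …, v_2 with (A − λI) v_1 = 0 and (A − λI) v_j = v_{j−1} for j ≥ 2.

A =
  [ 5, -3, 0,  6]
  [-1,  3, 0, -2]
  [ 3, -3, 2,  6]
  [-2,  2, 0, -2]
A Jordan chain for λ = 2 of length 2:
v_1 = (3, -1, 3, -2)ᵀ
v_2 = (1, 0, 0, 0)ᵀ

Let N = A − (2)·I. We want v_2 with N^2 v_2 = 0 but N^1 v_2 ≠ 0; then v_{j-1} := N · v_j for j = 2, …, 2.

Pick v_2 = (1, 0, 0, 0)ᵀ.
Then v_1 = N · v_2 = (3, -1, 3, -2)ᵀ.

Sanity check: (A − (2)·I) v_1 = (0, 0, 0, 0)ᵀ = 0. ✓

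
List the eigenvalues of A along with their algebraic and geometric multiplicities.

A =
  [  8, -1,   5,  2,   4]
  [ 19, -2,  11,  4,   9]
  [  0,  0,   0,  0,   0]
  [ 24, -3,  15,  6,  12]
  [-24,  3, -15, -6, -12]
λ = 0: alg = 5, geom = 3

Step 1 — factor the characteristic polynomial to read off the algebraic multiplicities:
  χ_A(x) = x^5

Step 2 — compute geometric multiplicities via the rank-nullity identity g(λ) = n − rank(A − λI):
  rank(A − (0)·I) = 2, so dim ker(A − (0)·I) = n − 2 = 3

Summary:
  λ = 0: algebraic multiplicity = 5, geometric multiplicity = 3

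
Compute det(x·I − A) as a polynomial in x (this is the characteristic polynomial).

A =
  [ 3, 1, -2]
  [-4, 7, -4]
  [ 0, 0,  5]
x^3 - 15*x^2 + 75*x - 125

Expanding det(x·I − A) (e.g. by cofactor expansion or by noting that A is similar to its Jordan form J, which has the same characteristic polynomial as A) gives
  χ_A(x) = x^3 - 15*x^2 + 75*x - 125
which factors as (x - 5)^3. The eigenvalues (with algebraic multiplicities) are λ = 5 with multiplicity 3.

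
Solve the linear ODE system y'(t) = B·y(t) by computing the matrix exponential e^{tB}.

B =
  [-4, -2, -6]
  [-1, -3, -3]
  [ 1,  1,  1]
e^{tB} =
  [-2*t*exp(-2*t) + exp(-2*t), -2*t*exp(-2*t), -6*t*exp(-2*t)]
  [-t*exp(-2*t), -t*exp(-2*t) + exp(-2*t), -3*t*exp(-2*t)]
  [t*exp(-2*t), t*exp(-2*t), 3*t*exp(-2*t) + exp(-2*t)]

Strategy: write B = P · J · P⁻¹ where J is a Jordan canonical form, so e^{tB} = P · e^{tJ} · P⁻¹, and e^{tJ} can be computed block-by-block.

B has Jordan form
J =
  [-2,  1,  0]
  [ 0, -2,  0]
  [ 0,  0, -2]
(up to reordering of blocks).

Per-block formulas:
  For a 2×2 Jordan block J_2(-2): exp(t · J_2(-2)) = e^(-2t)·(I + t·N), where N is the 2×2 nilpotent shift.
  For a 1×1 block at λ = -2: exp(t · [-2]) = [e^(-2t)].

After assembling e^{tJ} and conjugating by P, we get:

e^{tB} =
  [-2*t*exp(-2*t) + exp(-2*t), -2*t*exp(-2*t), -6*t*exp(-2*t)]
  [-t*exp(-2*t), -t*exp(-2*t) + exp(-2*t), -3*t*exp(-2*t)]
  [t*exp(-2*t), t*exp(-2*t), 3*t*exp(-2*t) + exp(-2*t)]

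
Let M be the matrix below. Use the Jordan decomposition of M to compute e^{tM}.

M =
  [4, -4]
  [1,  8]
e^{tM} =
  [-2*t*exp(6*t) + exp(6*t), -4*t*exp(6*t)]
  [t*exp(6*t), 2*t*exp(6*t) + exp(6*t)]

Strategy: write M = P · J · P⁻¹ where J is a Jordan canonical form, so e^{tM} = P · e^{tJ} · P⁻¹, and e^{tJ} can be computed block-by-block.

M has Jordan form
J =
  [6, 1]
  [0, 6]
(up to reordering of blocks).

Per-block formulas:
  For a 2×2 Jordan block J_2(6): exp(t · J_2(6)) = e^(6t)·(I + t·N), where N is the 2×2 nilpotent shift.

After assembling e^{tJ} and conjugating by P, we get:

e^{tM} =
  [-2*t*exp(6*t) + exp(6*t), -4*t*exp(6*t)]
  [t*exp(6*t), 2*t*exp(6*t) + exp(6*t)]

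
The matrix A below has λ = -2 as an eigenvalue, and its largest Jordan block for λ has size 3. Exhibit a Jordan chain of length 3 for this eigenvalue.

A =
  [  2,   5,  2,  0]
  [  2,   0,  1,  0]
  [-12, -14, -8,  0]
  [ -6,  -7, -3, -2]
A Jordan chain for λ = -2 of length 3:
v_1 = (2, 0, -4, -2)ᵀ
v_2 = (4, 2, -12, -6)ᵀ
v_3 = (1, 0, 0, 0)ᵀ

Let N = A − (-2)·I. We want v_3 with N^3 v_3 = 0 but N^2 v_3 ≠ 0; then v_{j-1} := N · v_j for j = 3, …, 2.

Pick v_3 = (1, 0, 0, 0)ᵀ.
Then v_2 = N · v_3 = (4, 2, -12, -6)ᵀ.
Then v_1 = N · v_2 = (2, 0, -4, -2)ᵀ.

Sanity check: (A − (-2)·I) v_1 = (0, 0, 0, 0)ᵀ = 0. ✓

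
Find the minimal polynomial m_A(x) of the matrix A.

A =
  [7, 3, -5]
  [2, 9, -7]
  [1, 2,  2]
x^3 - 18*x^2 + 108*x - 216

The characteristic polynomial is χ_A(x) = (x - 6)^3, so the eigenvalues are known. The minimal polynomial is
  m_A(x) = Π_λ (x − λ)^{k_λ}
where k_λ is the size of the *largest* Jordan block for λ (equivalently, the smallest k with (A − λI)^k v = 0 for every generalised eigenvector v of λ).

  λ = 6: largest Jordan block has size 3, contributing (x − 6)^3

So m_A(x) = (x - 6)^3 = x^3 - 18*x^2 + 108*x - 216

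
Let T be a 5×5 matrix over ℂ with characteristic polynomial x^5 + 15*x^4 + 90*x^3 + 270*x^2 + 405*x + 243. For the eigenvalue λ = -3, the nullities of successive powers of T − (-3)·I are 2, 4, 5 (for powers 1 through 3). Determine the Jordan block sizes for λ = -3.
Block sizes for λ = -3: [3, 2]

From the dimensions of kernels of powers, the number of Jordan blocks of size at least j is d_j − d_{j−1} where d_j = dim ker(N^j) (with d_0 = 0). Computing the differences gives [2, 2, 1].
The number of blocks of size exactly k is (#blocks of size ≥ k) − (#blocks of size ≥ k + 1), so the partition is: 1 block(s) of size 2, 1 block(s) of size 3.
In nonincreasing order the block sizes are [3, 2].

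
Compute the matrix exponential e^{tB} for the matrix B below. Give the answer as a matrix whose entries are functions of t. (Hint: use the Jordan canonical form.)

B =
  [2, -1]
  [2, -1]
e^{tB} =
  [2*exp(t) - 1, 1 - exp(t)]
  [2*exp(t) - 2, 2 - exp(t)]

Strategy: write B = P · J · P⁻¹ where J is a Jordan canonical form, so e^{tB} = P · e^{tJ} · P⁻¹, and e^{tJ} can be computed block-by-block.

B has Jordan form
J =
  [0, 0]
  [0, 1]
(up to reordering of blocks).

Per-block formulas:
  For a 1×1 block at λ = 0: exp(t · [0]) = [e^(0t)].
  For a 1×1 block at λ = 1: exp(t · [1]) = [e^(1t)].

After assembling e^{tJ} and conjugating by P, we get:

e^{tB} =
  [2*exp(t) - 1, 1 - exp(t)]
  [2*exp(t) - 2, 2 - exp(t)]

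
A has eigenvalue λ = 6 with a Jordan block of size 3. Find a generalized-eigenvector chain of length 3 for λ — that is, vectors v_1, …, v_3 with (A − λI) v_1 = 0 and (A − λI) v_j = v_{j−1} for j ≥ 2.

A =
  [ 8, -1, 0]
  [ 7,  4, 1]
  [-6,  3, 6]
A Jordan chain for λ = 6 of length 3:
v_1 = (-3, -6, 9)ᵀ
v_2 = (2, 7, -6)ᵀ
v_3 = (1, 0, 0)ᵀ

Let N = A − (6)·I. We want v_3 with N^3 v_3 = 0 but N^2 v_3 ≠ 0; then v_{j-1} := N · v_j for j = 3, …, 2.

Pick v_3 = (1, 0, 0)ᵀ.
Then v_2 = N · v_3 = (2, 7, -6)ᵀ.
Then v_1 = N · v_2 = (-3, -6, 9)ᵀ.

Sanity check: (A − (6)·I) v_1 = (0, 0, 0)ᵀ = 0. ✓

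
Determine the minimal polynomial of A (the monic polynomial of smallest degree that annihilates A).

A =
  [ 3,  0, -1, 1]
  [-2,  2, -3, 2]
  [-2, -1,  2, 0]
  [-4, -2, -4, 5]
x^3 - 9*x^2 + 27*x - 27

The characteristic polynomial is χ_A(x) = (x - 3)^4, so the eigenvalues are known. The minimal polynomial is
  m_A(x) = Π_λ (x − λ)^{k_λ}
where k_λ is the size of the *largest* Jordan block for λ (equivalently, the smallest k with (A − λI)^k v = 0 for every generalised eigenvector v of λ).

  λ = 3: largest Jordan block has size 3, contributing (x − 3)^3

So m_A(x) = (x - 3)^3 = x^3 - 9*x^2 + 27*x - 27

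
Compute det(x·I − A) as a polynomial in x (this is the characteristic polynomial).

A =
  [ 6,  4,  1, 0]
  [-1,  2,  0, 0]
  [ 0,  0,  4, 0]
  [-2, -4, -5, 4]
x^4 - 16*x^3 + 96*x^2 - 256*x + 256

Expanding det(x·I − A) (e.g. by cofactor expansion or by noting that A is similar to its Jordan form J, which has the same characteristic polynomial as A) gives
  χ_A(x) = x^4 - 16*x^3 + 96*x^2 - 256*x + 256
which factors as (x - 4)^4. The eigenvalues (with algebraic multiplicities) are λ = 4 with multiplicity 4.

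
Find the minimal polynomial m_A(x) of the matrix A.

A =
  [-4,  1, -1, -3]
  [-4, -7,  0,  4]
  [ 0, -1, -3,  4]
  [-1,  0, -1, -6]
x^2 + 10*x + 25

The characteristic polynomial is χ_A(x) = (x + 5)^4, so the eigenvalues are known. The minimal polynomial is
  m_A(x) = Π_λ (x − λ)^{k_λ}
where k_λ is the size of the *largest* Jordan block for λ (equivalently, the smallest k with (A − λI)^k v = 0 for every generalised eigenvector v of λ).

  λ = -5: largest Jordan block has size 2, contributing (x + 5)^2

So m_A(x) = (x + 5)^2 = x^2 + 10*x + 25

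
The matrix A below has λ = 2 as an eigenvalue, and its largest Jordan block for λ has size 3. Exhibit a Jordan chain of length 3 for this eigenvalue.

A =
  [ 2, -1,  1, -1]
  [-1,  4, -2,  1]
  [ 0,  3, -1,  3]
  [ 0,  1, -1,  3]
A Jordan chain for λ = 2 of length 3:
v_1 = (1, -2, -3, -1)ᵀ
v_2 = (0, -1, 0, 0)ᵀ
v_3 = (1, 0, 0, 0)ᵀ

Let N = A − (2)·I. We want v_3 with N^3 v_3 = 0 but N^2 v_3 ≠ 0; then v_{j-1} := N · v_j for j = 3, …, 2.

Pick v_3 = (1, 0, 0, 0)ᵀ.
Then v_2 = N · v_3 = (0, -1, 0, 0)ᵀ.
Then v_1 = N · v_2 = (1, -2, -3, -1)ᵀ.

Sanity check: (A − (2)·I) v_1 = (0, 0, 0, 0)ᵀ = 0. ✓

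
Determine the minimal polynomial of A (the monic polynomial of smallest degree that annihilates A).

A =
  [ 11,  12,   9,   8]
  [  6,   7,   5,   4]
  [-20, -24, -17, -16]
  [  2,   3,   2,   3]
x^3 - 3*x^2 + 3*x - 1

The characteristic polynomial is χ_A(x) = (x - 1)^4, so the eigenvalues are known. The minimal polynomial is
  m_A(x) = Π_λ (x − λ)^{k_λ}
where k_λ is the size of the *largest* Jordan block for λ (equivalently, the smallest k with (A − λI)^k v = 0 for every generalised eigenvector v of λ).

  λ = 1: largest Jordan block has size 3, contributing (x − 1)^3

So m_A(x) = (x - 1)^3 = x^3 - 3*x^2 + 3*x - 1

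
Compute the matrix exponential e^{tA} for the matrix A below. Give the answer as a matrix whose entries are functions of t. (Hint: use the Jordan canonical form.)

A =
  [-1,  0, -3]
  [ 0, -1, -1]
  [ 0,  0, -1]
e^{tA} =
  [exp(-t), 0, -3*t*exp(-t)]
  [0, exp(-t), -t*exp(-t)]
  [0, 0, exp(-t)]

Strategy: write A = P · J · P⁻¹ where J is a Jordan canonical form, so e^{tA} = P · e^{tJ} · P⁻¹, and e^{tJ} can be computed block-by-block.

A has Jordan form
J =
  [-1,  1,  0]
  [ 0, -1,  0]
  [ 0,  0, -1]
(up to reordering of blocks).

Per-block formulas:
  For a 1×1 block at λ = -1: exp(t · [-1]) = [e^(-1t)].
  For a 2×2 Jordan block J_2(-1): exp(t · J_2(-1)) = e^(-1t)·(I + t·N), where N is the 2×2 nilpotent shift.

After assembling e^{tJ} and conjugating by P, we get:

e^{tA} =
  [exp(-t), 0, -3*t*exp(-t)]
  [0, exp(-t), -t*exp(-t)]
  [0, 0, exp(-t)]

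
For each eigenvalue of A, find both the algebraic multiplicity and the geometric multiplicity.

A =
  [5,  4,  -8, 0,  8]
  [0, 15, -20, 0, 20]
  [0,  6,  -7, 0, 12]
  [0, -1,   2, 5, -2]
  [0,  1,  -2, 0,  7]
λ = 5: alg = 5, geom = 4

Step 1 — factor the characteristic polynomial to read off the algebraic multiplicities:
  χ_A(x) = (x - 5)^5

Step 2 — compute geometric multiplicities via the rank-nullity identity g(λ) = n − rank(A − λI):
  rank(A − (5)·I) = 1, so dim ker(A − (5)·I) = n − 1 = 4

Summary:
  λ = 5: algebraic multiplicity = 5, geometric multiplicity = 4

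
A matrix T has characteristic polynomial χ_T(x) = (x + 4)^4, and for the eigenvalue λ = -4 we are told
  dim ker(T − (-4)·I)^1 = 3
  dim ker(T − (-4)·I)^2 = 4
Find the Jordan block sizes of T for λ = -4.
Block sizes for λ = -4: [2, 1, 1]

From the dimensions of kernels of powers, the number of Jordan blocks of size at least j is d_j − d_{j−1} where d_j = dim ker(N^j) (with d_0 = 0). Computing the differences gives [3, 1].
The number of blocks of size exactly k is (#blocks of size ≥ k) − (#blocks of size ≥ k + 1), so the partition is: 2 block(s) of size 1, 1 block(s) of size 2.
In nonincreasing order the block sizes are [2, 1, 1].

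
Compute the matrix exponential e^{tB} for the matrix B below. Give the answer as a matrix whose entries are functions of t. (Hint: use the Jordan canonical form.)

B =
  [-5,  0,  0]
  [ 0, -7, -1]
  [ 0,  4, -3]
e^{tB} =
  [exp(-5*t), 0, 0]
  [0, -2*t*exp(-5*t) + exp(-5*t), -t*exp(-5*t)]
  [0, 4*t*exp(-5*t), 2*t*exp(-5*t) + exp(-5*t)]

Strategy: write B = P · J · P⁻¹ where J is a Jordan canonical form, so e^{tB} = P · e^{tJ} · P⁻¹, and e^{tJ} can be computed block-by-block.

B has Jordan form
J =
  [-5,  1,  0]
  [ 0, -5,  0]
  [ 0,  0, -5]
(up to reordering of blocks).

Per-block formulas:
  For a 1×1 block at λ = -5: exp(t · [-5]) = [e^(-5t)].
  For a 2×2 Jordan block J_2(-5): exp(t · J_2(-5)) = e^(-5t)·(I + t·N), where N is the 2×2 nilpotent shift.

After assembling e^{tJ} and conjugating by P, we get:

e^{tB} =
  [exp(-5*t), 0, 0]
  [0, -2*t*exp(-5*t) + exp(-5*t), -t*exp(-5*t)]
  [0, 4*t*exp(-5*t), 2*t*exp(-5*t) + exp(-5*t)]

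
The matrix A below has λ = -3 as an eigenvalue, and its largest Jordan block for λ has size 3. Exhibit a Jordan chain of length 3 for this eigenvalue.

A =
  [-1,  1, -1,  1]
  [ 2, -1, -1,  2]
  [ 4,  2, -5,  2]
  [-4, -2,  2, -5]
A Jordan chain for λ = -3 of length 3:
v_1 = (-2, -4, -4, 4)ᵀ
v_2 = (2, 2, 4, -4)ᵀ
v_3 = (1, 0, 0, 0)ᵀ

Let N = A − (-3)·I. We want v_3 with N^3 v_3 = 0 but N^2 v_3 ≠ 0; then v_{j-1} := N · v_j for j = 3, …, 2.

Pick v_3 = (1, 0, 0, 0)ᵀ.
Then v_2 = N · v_3 = (2, 2, 4, -4)ᵀ.
Then v_1 = N · v_2 = (-2, -4, -4, 4)ᵀ.

Sanity check: (A − (-3)·I) v_1 = (0, 0, 0, 0)ᵀ = 0. ✓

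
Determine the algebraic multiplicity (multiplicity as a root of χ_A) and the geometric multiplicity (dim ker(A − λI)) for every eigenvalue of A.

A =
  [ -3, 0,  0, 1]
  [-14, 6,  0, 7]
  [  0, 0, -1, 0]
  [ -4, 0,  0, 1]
λ = -1: alg = 3, geom = 2; λ = 6: alg = 1, geom = 1

Step 1 — factor the characteristic polynomial to read off the algebraic multiplicities:
  χ_A(x) = (x - 6)*(x + 1)^3

Step 2 — compute geometric multiplicities via the rank-nullity identity g(λ) = n − rank(A − λI):
  rank(A − (-1)·I) = 2, so dim ker(A − (-1)·I) = n − 2 = 2
  rank(A − (6)·I) = 3, so dim ker(A − (6)·I) = n − 3 = 1

Summary:
  λ = -1: algebraic multiplicity = 3, geometric multiplicity = 2
  λ = 6: algebraic multiplicity = 1, geometric multiplicity = 1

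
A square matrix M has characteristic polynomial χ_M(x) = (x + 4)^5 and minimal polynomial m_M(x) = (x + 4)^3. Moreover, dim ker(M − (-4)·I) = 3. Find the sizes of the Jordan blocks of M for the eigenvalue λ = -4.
Block sizes for λ = -4: [3, 1, 1]

Step 1 — from the characteristic polynomial, algebraic multiplicity of λ = -4 is 5. From dim ker(M − (-4)·I) = 3, there are exactly 3 Jordan blocks for λ = -4.
Step 2 — from the minimal polynomial, the factor (x + 4)^3 tells us the largest block for λ = -4 has size 3.
Step 3 — with total size 5, 3 blocks, and largest block 3, the block sizes (in nonincreasing order) are [3, 1, 1].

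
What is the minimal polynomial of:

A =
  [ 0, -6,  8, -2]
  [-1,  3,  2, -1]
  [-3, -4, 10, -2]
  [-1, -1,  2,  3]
x^2 - 8*x + 16

The characteristic polynomial is χ_A(x) = (x - 4)^4, so the eigenvalues are known. The minimal polynomial is
  m_A(x) = Π_λ (x − λ)^{k_λ}
where k_λ is the size of the *largest* Jordan block for λ (equivalently, the smallest k with (A − λI)^k v = 0 for every generalised eigenvector v of λ).

  λ = 4: largest Jordan block has size 2, contributing (x − 4)^2

So m_A(x) = (x - 4)^2 = x^2 - 8*x + 16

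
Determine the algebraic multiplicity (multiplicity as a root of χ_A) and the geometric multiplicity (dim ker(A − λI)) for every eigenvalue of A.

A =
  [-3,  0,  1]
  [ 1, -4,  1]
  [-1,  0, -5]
λ = -4: alg = 3, geom = 2

Step 1 — factor the characteristic polynomial to read off the algebraic multiplicities:
  χ_A(x) = (x + 4)^3

Step 2 — compute geometric multiplicities via the rank-nullity identity g(λ) = n − rank(A − λI):
  rank(A − (-4)·I) = 1, so dim ker(A − (-4)·I) = n − 1 = 2

Summary:
  λ = -4: algebraic multiplicity = 3, geometric multiplicity = 2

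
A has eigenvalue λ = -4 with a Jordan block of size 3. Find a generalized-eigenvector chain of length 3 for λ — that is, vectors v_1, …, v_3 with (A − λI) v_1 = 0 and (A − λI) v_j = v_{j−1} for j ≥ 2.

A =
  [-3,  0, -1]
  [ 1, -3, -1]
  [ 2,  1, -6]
A Jordan chain for λ = -4 of length 3:
v_1 = (-1, 0, -1)ᵀ
v_2 = (1, 1, 2)ᵀ
v_3 = (1, 0, 0)ᵀ

Let N = A − (-4)·I. We want v_3 with N^3 v_3 = 0 but N^2 v_3 ≠ 0; then v_{j-1} := N · v_j for j = 3, …, 2.

Pick v_3 = (1, 0, 0)ᵀ.
Then v_2 = N · v_3 = (1, 1, 2)ᵀ.
Then v_1 = N · v_2 = (-1, 0, -1)ᵀ.

Sanity check: (A − (-4)·I) v_1 = (0, 0, 0)ᵀ = 0. ✓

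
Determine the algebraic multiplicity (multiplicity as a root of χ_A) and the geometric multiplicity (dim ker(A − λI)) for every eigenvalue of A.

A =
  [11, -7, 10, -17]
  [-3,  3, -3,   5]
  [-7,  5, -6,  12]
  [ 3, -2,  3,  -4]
λ = 1: alg = 4, geom = 2

Step 1 — factor the characteristic polynomial to read off the algebraic multiplicities:
  χ_A(x) = (x - 1)^4

Step 2 — compute geometric multiplicities via the rank-nullity identity g(λ) = n − rank(A − λI):
  rank(A − (1)·I) = 2, so dim ker(A − (1)·I) = n − 2 = 2

Summary:
  λ = 1: algebraic multiplicity = 4, geometric multiplicity = 2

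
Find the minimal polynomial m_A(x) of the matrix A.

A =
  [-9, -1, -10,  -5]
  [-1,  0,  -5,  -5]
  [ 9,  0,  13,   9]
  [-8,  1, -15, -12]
x^2 + 4*x + 4

The characteristic polynomial is χ_A(x) = (x + 2)^4, so the eigenvalues are known. The minimal polynomial is
  m_A(x) = Π_λ (x − λ)^{k_λ}
where k_λ is the size of the *largest* Jordan block for λ (equivalently, the smallest k with (A − λI)^k v = 0 for every generalised eigenvector v of λ).

  λ = -2: largest Jordan block has size 2, contributing (x + 2)^2

So m_A(x) = (x + 2)^2 = x^2 + 4*x + 4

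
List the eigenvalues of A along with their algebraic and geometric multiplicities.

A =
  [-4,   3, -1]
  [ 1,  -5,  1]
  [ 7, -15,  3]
λ = -2: alg = 3, geom = 1

Step 1 — factor the characteristic polynomial to read off the algebraic multiplicities:
  χ_A(x) = (x + 2)^3

Step 2 — compute geometric multiplicities via the rank-nullity identity g(λ) = n − rank(A − λI):
  rank(A − (-2)·I) = 2, so dim ker(A − (-2)·I) = n − 2 = 1

Summary:
  λ = -2: algebraic multiplicity = 3, geometric multiplicity = 1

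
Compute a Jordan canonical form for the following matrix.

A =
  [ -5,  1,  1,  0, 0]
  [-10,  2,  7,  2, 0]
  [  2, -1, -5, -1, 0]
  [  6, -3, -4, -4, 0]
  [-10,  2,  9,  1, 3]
J_3(-3) ⊕ J_1(-3) ⊕ J_1(3)

The characteristic polynomial is
  det(x·I − A) = x^5 + 9*x^4 + 18*x^3 - 54*x^2 - 243*x - 243 = (x - 3)*(x + 3)^4

Eigenvalues and multiplicities (the geometric multiplicity of λ is n − rank(A − λI), which equals the number of Jordan blocks for λ):
  λ = -3: algebraic multiplicity = 4, geometric multiplicity = 2
  λ = 3: algebraic multiplicity = 1, geometric multiplicity = 1

Determining the block sizes for each eigenvalue:
  λ = -3: with am = 4 and gm = 2, the partition is not yet determined (e.g. several partitions of 4 into 2 parts exist). Let N = A − (-3)·I. Computing rank(N^1) = 3, rank(N^2) = 2, rank(N^3) = 1; the number of blocks of size ≥ j is rank(N^{j−1}) − rank(N^j), giving [2, 1, 1]. So we have 1 block(s) of size 3, 1 block(s) of size 1 → block sizes [3, 1]
  λ = 3: one block (gm = 1), so the single block has size am = 1 → block sizes [1]

Assembling the blocks gives a Jordan form
J =
  [-3,  1,  0,  0, 0]
  [ 0, -3,  1,  0, 0]
  [ 0,  0, -3,  0, 0]
  [ 0,  0,  0, -3, 0]
  [ 0,  0,  0,  0, 3]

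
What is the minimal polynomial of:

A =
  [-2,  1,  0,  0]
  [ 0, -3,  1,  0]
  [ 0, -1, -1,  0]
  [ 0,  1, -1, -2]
x^3 + 6*x^2 + 12*x + 8

The characteristic polynomial is χ_A(x) = (x + 2)^4, so the eigenvalues are known. The minimal polynomial is
  m_A(x) = Π_λ (x − λ)^{k_λ}
where k_λ is the size of the *largest* Jordan block for λ (equivalently, the smallest k with (A − λI)^k v = 0 for every generalised eigenvector v of λ).

  λ = -2: largest Jordan block has size 3, contributing (x + 2)^3

So m_A(x) = (x + 2)^3 = x^3 + 6*x^2 + 12*x + 8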